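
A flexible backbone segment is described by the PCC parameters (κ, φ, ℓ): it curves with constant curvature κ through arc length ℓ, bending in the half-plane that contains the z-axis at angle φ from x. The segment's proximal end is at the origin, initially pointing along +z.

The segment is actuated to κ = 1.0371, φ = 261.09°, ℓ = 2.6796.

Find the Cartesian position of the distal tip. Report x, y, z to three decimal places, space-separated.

-0.289 -1.843 0.342

θ = κ·ℓ = 1.0371 × 2.6796 = 2.77901 rad
ρ = (1 − cos θ)/κ = (1 − -0.93499)/1.0371 = 1.86577
z = sin θ / κ = 0.35469/1.0371 = 0.34200
x = ρ cos φ = 1.86577 × cos(261.09°) = -0.28897
y = ρ sin φ = 1.86577 × sin(261.09°) = -1.84325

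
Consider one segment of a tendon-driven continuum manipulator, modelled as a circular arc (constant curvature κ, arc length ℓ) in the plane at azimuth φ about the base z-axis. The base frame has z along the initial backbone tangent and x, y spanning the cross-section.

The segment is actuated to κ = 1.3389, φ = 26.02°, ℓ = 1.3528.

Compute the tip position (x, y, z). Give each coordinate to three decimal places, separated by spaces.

0.831 0.406 0.725

θ = κ·ℓ = 1.3389 × 1.3528 = 1.81126 rad
ρ = (1 − cos θ)/κ = (1 − -0.23816)/1.3389 = 0.92476
z = sin θ / κ = 0.97123/1.3389 = 0.72539
x = ρ cos φ = 0.92476 × cos(26.02°) = 0.83102
y = ρ sin φ = 0.92476 × sin(26.02°) = 0.40568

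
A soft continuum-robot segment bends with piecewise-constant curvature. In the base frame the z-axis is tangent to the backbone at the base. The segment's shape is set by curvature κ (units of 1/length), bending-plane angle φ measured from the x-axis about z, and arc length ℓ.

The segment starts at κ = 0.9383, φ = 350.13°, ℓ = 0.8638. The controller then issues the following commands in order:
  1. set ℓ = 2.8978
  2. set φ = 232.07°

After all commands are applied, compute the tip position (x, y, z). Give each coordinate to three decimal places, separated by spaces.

initial: κ=0.9383, φ=350.13°, ℓ=0.8638
cmd 1: set ℓ=2.8978 → (κ,φ,ℓ)=(0.9383,350.13°,2.8978) → tip=(2.0076,-0.3493,0.4371)
cmd 2: set φ=232.07° → (κ,φ,ℓ)=(0.9383,232.07°,2.8978) → tip=(-1.2526,-1.6073,0.4371)

-1.253 -1.607 0.437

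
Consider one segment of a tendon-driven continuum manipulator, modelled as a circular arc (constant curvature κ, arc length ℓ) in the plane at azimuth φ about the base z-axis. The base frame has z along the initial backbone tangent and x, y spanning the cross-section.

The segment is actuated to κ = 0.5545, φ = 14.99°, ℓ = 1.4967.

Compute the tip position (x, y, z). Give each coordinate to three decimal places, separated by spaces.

θ = κ·ℓ = 0.5545 × 1.4967 = 0.82992 rad
ρ = (1 − cos θ)/κ = (1 − 0.67493)/0.5545 = 0.58623
z = sin θ / κ = 0.73788/0.5545 = 1.33071
x = ρ cos φ = 0.58623 × cos(14.99°) = 0.56628
y = ρ sin φ = 0.58623 × sin(14.99°) = 0.15163

0.566 0.152 1.331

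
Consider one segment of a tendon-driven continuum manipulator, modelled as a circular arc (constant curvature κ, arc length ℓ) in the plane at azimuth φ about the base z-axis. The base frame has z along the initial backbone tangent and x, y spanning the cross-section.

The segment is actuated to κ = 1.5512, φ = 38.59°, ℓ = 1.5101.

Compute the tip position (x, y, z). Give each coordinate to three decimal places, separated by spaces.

θ = κ·ℓ = 1.5512 × 1.5101 = 2.34247 rad
ρ = (1 − cos θ)/κ = (1 − -0.69733)/1.5512 = 1.09421
z = sin θ / κ = 0.71675/1.5512 = 0.46206
x = ρ cos φ = 1.09421 × cos(38.59°) = 0.85526
y = ρ sin φ = 1.09421 × sin(38.59°) = 0.68250

0.855 0.683 0.462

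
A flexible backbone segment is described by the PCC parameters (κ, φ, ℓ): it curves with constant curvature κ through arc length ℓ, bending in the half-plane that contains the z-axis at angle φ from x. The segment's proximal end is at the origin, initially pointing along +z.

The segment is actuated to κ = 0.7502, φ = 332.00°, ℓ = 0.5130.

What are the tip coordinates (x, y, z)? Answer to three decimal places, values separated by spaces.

θ = κ·ℓ = 0.7502 × 0.5130 = 0.38485 rad
ρ = (1 − cos θ)/κ = (1 − 0.92685)/0.7502 = 0.09750
z = sin θ / κ = 0.37542/0.7502 = 0.50043
x = ρ cos φ = 0.09750 × cos(332.00°) = 0.08609
y = ρ sin φ = 0.09750 × sin(332.00°) = -0.04577

0.086 -0.046 0.500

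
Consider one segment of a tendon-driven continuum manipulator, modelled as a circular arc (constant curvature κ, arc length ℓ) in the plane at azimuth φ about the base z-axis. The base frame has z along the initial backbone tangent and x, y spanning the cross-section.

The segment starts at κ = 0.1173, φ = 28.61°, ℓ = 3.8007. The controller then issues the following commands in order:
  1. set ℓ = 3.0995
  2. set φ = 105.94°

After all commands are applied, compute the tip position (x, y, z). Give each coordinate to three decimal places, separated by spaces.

initial: κ=0.1173, φ=28.61°, ℓ=3.8007
cmd 1: set ℓ=3.0995 → (κ,φ,ℓ)=(0.1173,28.61°,3.0995) → tip=(0.4892,0.2668,3.0317)
cmd 2: set φ=105.94° → (κ,φ,ℓ)=(0.1173,105.94°,3.0995) → tip=(-0.1530,0.5358,3.0317)

-0.153 0.536 3.032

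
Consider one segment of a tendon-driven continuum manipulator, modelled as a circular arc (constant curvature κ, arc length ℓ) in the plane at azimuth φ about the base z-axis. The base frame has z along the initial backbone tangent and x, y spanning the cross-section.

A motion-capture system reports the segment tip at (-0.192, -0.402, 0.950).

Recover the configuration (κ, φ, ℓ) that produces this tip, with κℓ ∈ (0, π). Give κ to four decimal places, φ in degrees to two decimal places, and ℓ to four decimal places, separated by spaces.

0.8093 244.47 1.0837

ρ = √(x²+y²) = √(-0.192² + -0.402²) = 0.44550
φ = atan2(y, x) mod 360° = atan2(-0.402, -0.192) = 244.4703°
|p|² = ρ² + z² = 0.44550² + 0.950² = 1.10097
κ = 2ρ / |p|² = 2×0.44550 / 1.10097 = 0.80928
θ = 2·atan2(ρ, z) = 2·atan2(0.44550, 0.950) = 0.87699 rad
ℓ = θ/κ = 0.87699/0.80928 = 1.08367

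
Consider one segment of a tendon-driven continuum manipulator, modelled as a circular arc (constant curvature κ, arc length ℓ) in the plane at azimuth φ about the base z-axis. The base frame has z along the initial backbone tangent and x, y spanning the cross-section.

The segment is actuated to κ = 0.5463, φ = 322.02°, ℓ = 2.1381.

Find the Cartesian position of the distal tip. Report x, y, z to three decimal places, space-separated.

θ = κ·ℓ = 0.5463 × 2.1381 = 1.16804 rad
ρ = (1 − cos θ)/κ = (1 − 0.39195)/0.5463 = 1.11303
z = sin θ / κ = 0.91999/0.5463 = 1.68403
x = ρ cos φ = 1.11303 × cos(322.02°) = 0.87732
y = ρ sin φ = 1.11303 × sin(322.02°) = -0.68494

0.877 -0.685 1.684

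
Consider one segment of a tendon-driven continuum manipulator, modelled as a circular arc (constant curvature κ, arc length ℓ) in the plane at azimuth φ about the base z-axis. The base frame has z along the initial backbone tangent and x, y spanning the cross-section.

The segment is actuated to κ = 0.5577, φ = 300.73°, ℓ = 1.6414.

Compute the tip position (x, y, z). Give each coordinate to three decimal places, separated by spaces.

0.358 -0.602 1.422

θ = κ·ℓ = 0.5577 × 1.6414 = 0.91541 rad
ρ = (1 − cos θ)/κ = (1 − 0.60947)/0.5577 = 0.70026
z = sin θ / κ = 0.79281/0.5577 = 1.42157
x = ρ cos φ = 0.70026 × cos(300.73°) = 0.35783
y = ρ sin φ = 0.70026 × sin(300.73°) = -0.60193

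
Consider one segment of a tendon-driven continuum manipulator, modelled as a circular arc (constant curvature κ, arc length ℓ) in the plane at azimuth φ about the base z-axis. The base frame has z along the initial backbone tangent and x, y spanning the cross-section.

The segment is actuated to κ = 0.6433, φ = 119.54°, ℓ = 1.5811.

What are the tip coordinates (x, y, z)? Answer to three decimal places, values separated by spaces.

θ = κ·ℓ = 0.6433 × 1.5811 = 1.01712 rad
ρ = (1 − cos θ)/κ = (1 − 0.52582)/0.6433 = 0.73711
z = sin θ / κ = 0.85060/0.6433 = 1.32224
x = ρ cos φ = 0.73711 × cos(119.54°) = -0.36342
y = ρ sin φ = 0.73711 × sin(119.54°) = 0.64130

-0.363 0.641 1.322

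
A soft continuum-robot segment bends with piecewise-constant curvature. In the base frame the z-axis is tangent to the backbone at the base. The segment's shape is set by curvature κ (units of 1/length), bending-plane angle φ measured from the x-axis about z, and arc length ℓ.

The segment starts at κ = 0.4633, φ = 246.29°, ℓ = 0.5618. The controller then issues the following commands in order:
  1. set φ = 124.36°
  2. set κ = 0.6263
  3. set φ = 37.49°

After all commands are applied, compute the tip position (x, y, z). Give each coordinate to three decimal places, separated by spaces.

initial: κ=0.4633, φ=246.29°, ℓ=0.5618
cmd 1: set φ=124.36° → (κ,φ,ℓ)=(0.4633,124.36°,0.5618) → tip=(-0.0410,0.0600,0.5555)
cmd 2: set κ=0.6263 → (κ,φ,ℓ)=(0.6263,124.36°,0.5618) → tip=(-0.0552,0.0808,0.5503)
cmd 3: set φ=37.49° → (κ,φ,ℓ)=(0.6263,37.49°,0.5618) → tip=(0.0776,0.0595,0.5503)

0.078 0.060 0.550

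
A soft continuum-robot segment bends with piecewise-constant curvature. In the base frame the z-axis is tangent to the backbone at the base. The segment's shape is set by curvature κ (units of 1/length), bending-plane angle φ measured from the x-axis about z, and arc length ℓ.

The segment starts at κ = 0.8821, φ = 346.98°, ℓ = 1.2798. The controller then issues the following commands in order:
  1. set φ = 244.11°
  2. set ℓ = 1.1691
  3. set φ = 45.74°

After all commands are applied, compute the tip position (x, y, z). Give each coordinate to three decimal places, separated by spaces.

0.385 0.395 0.973

initial: κ=0.8821, φ=346.98°, ℓ=1.2798
cmd 1: set φ=244.11° → (κ,φ,ℓ)=(0.8821,244.11°,1.2798) → tip=(-0.2833,-0.5837,1.0248)
cmd 2: set ℓ=1.1691 → (κ,φ,ℓ)=(0.8821,244.11°,1.1691) → tip=(-0.2407,-0.4959,0.9726)
cmd 3: set φ=45.74° → (κ,φ,ℓ)=(0.8821,45.74°,1.1691) → tip=(0.3847,0.3948,0.9726)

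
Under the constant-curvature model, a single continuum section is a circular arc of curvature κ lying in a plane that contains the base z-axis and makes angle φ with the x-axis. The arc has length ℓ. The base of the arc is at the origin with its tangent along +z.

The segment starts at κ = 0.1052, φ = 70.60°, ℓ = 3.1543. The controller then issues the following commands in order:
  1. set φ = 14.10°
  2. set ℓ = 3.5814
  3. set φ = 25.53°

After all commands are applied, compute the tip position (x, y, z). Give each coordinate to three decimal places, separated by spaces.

initial: κ=0.1052, φ=70.60°, ℓ=3.1543
cmd 1: set φ=14.10° → (κ,φ,ℓ)=(0.1052,14.10°,3.1543) → tip=(0.5029,0.1263,3.0967)
cmd 2: set ℓ=3.5814 → (κ,φ,ℓ)=(0.1052,14.10°,3.5814) → tip=(0.6466,0.1624,3.4973)
cmd 3: set φ=25.53° → (κ,φ,ℓ)=(0.1052,25.53°,3.5814) → tip=(0.6016,0.2873,3.4973)

0.602 0.287 3.497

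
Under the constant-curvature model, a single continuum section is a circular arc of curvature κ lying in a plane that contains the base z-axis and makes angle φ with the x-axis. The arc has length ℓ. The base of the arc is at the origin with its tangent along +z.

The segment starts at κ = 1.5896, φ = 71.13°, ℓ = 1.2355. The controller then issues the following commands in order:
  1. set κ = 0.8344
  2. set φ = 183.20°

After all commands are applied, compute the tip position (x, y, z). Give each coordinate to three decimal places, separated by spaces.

-0.581 -0.033 1.028

initial: κ=1.5896, φ=71.13°, ℓ=1.2355
cmd 1: set κ=0.8344 → (κ,φ,ℓ)=(0.8344,71.13°,1.2355) → tip=(0.1884,0.5511,1.0280)
cmd 2: set φ=183.20° → (κ,φ,ℓ)=(0.8344,183.20°,1.2355) → tip=(-0.5815,-0.0325,1.0280)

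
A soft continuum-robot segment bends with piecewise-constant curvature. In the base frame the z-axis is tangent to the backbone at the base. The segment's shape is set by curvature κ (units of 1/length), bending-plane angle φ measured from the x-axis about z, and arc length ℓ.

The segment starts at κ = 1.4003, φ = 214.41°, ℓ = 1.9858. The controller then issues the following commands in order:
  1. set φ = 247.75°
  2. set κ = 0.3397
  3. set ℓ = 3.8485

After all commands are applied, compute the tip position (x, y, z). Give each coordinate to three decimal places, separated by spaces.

initial: κ=1.4003, φ=214.41°, ℓ=1.9858
cmd 1: set φ=247.75° → (κ,φ,ℓ)=(1.4003,247.75°,1.9858) → tip=(-0.5234,-1.2793,0.2522)
cmd 2: set κ=0.3397 → (κ,φ,ℓ)=(0.3397,247.75°,1.9858) → tip=(-0.2441,-0.5968,1.8386)
cmd 3: set ℓ=3.8485 → (κ,φ,ℓ)=(0.3397,247.75°,3.8485) → tip=(-0.8244,-2.0150,2.8422)

-0.824 -2.015 2.842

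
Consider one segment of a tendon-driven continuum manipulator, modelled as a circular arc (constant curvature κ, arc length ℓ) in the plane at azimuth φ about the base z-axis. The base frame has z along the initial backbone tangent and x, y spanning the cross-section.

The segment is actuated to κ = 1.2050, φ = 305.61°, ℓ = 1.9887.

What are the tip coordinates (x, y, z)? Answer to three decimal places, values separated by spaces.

0.838 -1.171 0.563

θ = κ·ℓ = 1.2050 × 1.9887 = 2.39638 rad
ρ = (1 − cos θ)/κ = (1 − -0.73495)/1.2050 = 1.43979
z = sin θ / κ = 0.67813/1.2050 = 0.56276
x = ρ cos φ = 1.43979 × cos(305.61°) = 0.83834
y = ρ sin φ = 1.43979 × sin(305.61°) = -1.17055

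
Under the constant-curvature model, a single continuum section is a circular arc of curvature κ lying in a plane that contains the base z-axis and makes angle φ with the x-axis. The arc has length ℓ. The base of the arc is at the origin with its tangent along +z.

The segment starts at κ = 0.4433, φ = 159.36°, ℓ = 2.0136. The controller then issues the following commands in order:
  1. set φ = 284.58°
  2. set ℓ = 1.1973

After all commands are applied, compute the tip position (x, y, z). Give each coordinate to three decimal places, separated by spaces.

0.078 -0.300 1.142

initial: κ=0.4433, φ=159.36°, ℓ=2.0136
cmd 1: set φ=284.58° → (κ,φ,ℓ)=(0.4433,284.58°,2.0136) → tip=(0.2116,-0.8135,1.7567)
cmd 2: set ℓ=1.1973 → (κ,φ,ℓ)=(0.4433,284.58°,1.1973) → tip=(0.0781,-0.3004,1.1419)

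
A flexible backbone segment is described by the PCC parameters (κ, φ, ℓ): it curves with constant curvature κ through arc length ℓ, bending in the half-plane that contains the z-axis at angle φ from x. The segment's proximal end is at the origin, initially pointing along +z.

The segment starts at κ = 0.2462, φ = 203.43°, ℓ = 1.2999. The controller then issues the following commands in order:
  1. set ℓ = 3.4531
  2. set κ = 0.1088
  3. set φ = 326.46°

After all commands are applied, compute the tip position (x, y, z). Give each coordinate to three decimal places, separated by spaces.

initial: κ=0.2462, φ=203.43°, ℓ=1.2999
cmd 1: set ℓ=3.4531 → (κ,φ,ℓ)=(0.2462,203.43°,3.4531) → tip=(-1.2676,-0.5493,3.0519)
cmd 2: set κ=0.1088 → (κ,φ,ℓ)=(0.1088,203.43°,3.4531) → tip=(-0.5882,-0.2549,3.3724)
cmd 3: set φ=326.46° → (κ,φ,ℓ)=(0.1088,326.46°,3.4531) → tip=(0.5343,-0.3542,3.3724)

0.534 -0.354 3.372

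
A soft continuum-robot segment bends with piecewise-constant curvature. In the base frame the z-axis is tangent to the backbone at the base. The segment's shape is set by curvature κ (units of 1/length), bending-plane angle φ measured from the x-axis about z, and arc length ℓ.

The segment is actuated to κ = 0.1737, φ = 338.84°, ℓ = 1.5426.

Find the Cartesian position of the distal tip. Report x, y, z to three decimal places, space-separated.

0.192 -0.074 1.524

θ = κ·ℓ = 0.1737 × 1.5426 = 0.26795 rad
ρ = (1 − cos θ)/κ = (1 − 0.96432)/0.1737 = 0.20544
z = sin θ / κ = 0.26475/0.1737 = 1.52421
x = ρ cos φ = 0.20544 × cos(338.84°) = 0.19158
y = ρ sin φ = 0.20544 × sin(338.84°) = -0.07416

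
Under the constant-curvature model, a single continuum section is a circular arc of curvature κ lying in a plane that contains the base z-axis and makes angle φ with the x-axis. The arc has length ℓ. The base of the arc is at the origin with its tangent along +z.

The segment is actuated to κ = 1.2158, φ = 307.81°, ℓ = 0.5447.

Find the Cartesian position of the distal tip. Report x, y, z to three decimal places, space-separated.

θ = κ·ℓ = 1.2158 × 0.5447 = 0.66225 rad
ρ = (1 − cos θ)/κ = (1 − 0.78861)/1.2158 = 0.17387
z = sin θ / κ = 0.61489/1.2158 = 0.50575
x = ρ cos φ = 0.17387 × cos(307.81°) = 0.10659
y = ρ sin φ = 0.17387 × sin(307.81°) = -0.13736

0.107 -0.137 0.506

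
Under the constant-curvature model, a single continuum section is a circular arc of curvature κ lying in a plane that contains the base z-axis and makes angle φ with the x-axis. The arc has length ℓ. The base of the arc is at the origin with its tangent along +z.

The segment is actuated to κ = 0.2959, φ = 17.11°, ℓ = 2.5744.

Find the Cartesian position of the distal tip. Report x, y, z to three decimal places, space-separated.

θ = κ·ℓ = 0.2959 × 2.5744 = 0.76176 rad
ρ = (1 − cos θ)/κ = (1 − 0.72362)/0.2959 = 0.93404
z = sin θ / κ = 0.69020/0.2959 = 2.33254
x = ρ cos φ = 0.93404 × cos(17.11°) = 0.89270
y = ρ sin φ = 0.93404 × sin(17.11°) = 0.27480

0.893 0.275 2.333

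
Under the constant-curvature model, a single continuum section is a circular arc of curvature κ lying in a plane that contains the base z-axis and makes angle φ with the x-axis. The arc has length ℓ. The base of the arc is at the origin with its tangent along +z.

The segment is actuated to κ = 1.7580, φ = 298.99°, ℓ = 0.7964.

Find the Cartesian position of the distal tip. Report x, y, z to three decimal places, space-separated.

θ = κ·ℓ = 1.7580 × 0.7964 = 1.40007 rad
ρ = (1 − cos θ)/κ = (1 − 0.16990)/1.7580 = 0.47219
z = sin θ / κ = 0.98546/1.7580 = 0.56056
x = ρ cos φ = 0.47219 × cos(298.99°) = 0.22885
y = ρ sin φ = 0.47219 × sin(298.99°) = -0.41302

0.229 -0.413 0.561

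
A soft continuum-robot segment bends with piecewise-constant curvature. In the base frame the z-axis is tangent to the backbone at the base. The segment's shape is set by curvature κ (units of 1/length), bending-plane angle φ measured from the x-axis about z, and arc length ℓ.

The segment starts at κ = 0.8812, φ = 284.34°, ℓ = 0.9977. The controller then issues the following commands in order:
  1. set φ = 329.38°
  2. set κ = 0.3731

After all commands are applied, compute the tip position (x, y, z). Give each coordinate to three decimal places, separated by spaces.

initial: κ=0.8812, φ=284.34°, ℓ=0.9977
cmd 1: set φ=329.38° → (κ,φ,ℓ)=(0.8812,329.38°,0.9977) → tip=(0.3537,-0.2094,0.8740)
cmd 2: set κ=0.3731 → (κ,φ,ℓ)=(0.3731,329.38°,0.9977) → tip=(0.1580,-0.0935,0.9748)

0.158 -0.093 0.975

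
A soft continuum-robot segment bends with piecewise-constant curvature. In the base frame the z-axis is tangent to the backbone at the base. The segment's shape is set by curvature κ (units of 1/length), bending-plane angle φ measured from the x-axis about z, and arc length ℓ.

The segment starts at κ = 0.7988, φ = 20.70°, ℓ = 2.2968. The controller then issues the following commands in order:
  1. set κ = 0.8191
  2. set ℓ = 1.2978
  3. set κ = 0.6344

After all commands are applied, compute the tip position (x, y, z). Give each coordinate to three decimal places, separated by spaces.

0.472 0.178 1.156

initial: κ=0.7988, φ=20.70°, ℓ=2.2968
cmd 1: set κ=0.8191 → (κ,φ,ℓ)=(0.8191,20.70°,2.2968) → tip=(1.4910,0.5634,1.1625)
cmd 2: set ℓ=1.2978 → (κ,φ,ℓ)=(0.8191,20.70°,1.2978) → tip=(0.5867,0.2217,1.0668)
cmd 3: set κ=0.6344 → (κ,φ,ℓ)=(0.6344,20.70°,1.2978) → tip=(0.4722,0.1784,1.1561)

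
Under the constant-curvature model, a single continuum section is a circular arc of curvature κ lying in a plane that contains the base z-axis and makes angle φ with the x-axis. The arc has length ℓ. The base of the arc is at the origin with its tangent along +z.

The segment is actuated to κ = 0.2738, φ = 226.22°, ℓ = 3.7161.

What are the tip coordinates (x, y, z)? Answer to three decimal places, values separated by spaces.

θ = κ·ℓ = 0.2738 × 3.7161 = 1.01747 rad
ρ = (1 − cos θ)/κ = (1 − 0.52552)/0.2738 = 1.73294
z = sin θ / κ = 0.85078/0.2738 = 3.10731
x = ρ cos φ = 1.73294 × cos(226.22°) = -1.19900
y = ρ sin φ = 1.73294 × sin(226.22°) = -1.25118

-1.199 -1.251 3.107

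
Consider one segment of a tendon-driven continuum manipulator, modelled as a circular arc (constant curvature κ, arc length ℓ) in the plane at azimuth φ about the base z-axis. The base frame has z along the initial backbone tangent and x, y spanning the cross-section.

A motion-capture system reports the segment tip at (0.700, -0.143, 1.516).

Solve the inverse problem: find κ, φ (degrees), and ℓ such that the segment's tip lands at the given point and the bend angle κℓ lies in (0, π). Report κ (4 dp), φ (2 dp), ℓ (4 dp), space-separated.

ρ = √(x²+y²) = √(0.700² + -0.143²) = 0.71446
φ = atan2(y, x) mod 360° = atan2(-0.143, 0.700) = 348.4542°
|p|² = ρ² + z² = 0.71446² + 1.516² = 2.80870
κ = 2ρ / |p|² = 2×0.71446 / 2.80870 = 0.50874
θ = 2·atan2(ρ, z) = 2·atan2(0.71446, 1.516) = 0.88081 rad
ℓ = θ/κ = 0.88081/0.50874 = 1.73135

0.5087 348.45 1.7313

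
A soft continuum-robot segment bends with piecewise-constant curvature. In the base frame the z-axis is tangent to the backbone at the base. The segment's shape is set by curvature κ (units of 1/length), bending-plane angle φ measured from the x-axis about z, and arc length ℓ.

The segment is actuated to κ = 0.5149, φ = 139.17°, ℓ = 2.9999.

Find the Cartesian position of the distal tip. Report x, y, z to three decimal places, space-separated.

θ = κ·ℓ = 0.5149 × 2.9999 = 1.54465 rad
ρ = (1 − cos θ)/κ = (1 − 0.02614)/0.5149 = 1.89135
z = sin θ / κ = 0.99966/0.5149 = 1.94146
x = ρ cos φ = 1.89135 × cos(139.17°) = -1.43109
y = ρ sin φ = 1.89135 × sin(139.17°) = 1.23660

-1.431 1.237 1.941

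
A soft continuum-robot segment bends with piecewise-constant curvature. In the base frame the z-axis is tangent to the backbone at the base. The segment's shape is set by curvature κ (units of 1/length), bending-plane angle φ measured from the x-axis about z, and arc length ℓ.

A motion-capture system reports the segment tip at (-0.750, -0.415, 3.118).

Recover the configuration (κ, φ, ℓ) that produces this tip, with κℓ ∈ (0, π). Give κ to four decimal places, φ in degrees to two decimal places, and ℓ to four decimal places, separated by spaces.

ρ = √(x²+y²) = √(-0.750² + -0.415²) = 0.85716
φ = atan2(y, x) mod 360° = atan2(-0.415, -0.750) = 208.9572°
|p|² = ρ² + z² = 0.85716² + 3.118² = 10.45665
κ = 2ρ / |p|² = 2×0.85716 / 10.45665 = 0.16395
θ = 2·atan2(ρ, z) = 2·atan2(0.85716, 3.118) = 0.53656 rad
ℓ = θ/κ = 0.53656/0.16395 = 3.27279

0.1639 208.96 3.2728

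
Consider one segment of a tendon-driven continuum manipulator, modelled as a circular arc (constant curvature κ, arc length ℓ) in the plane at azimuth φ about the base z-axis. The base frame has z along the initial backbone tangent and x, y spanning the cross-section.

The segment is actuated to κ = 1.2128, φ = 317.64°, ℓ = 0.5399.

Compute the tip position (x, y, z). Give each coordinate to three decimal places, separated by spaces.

θ = κ·ℓ = 1.2128 × 0.5399 = 0.65479 rad
ρ = (1 − cos θ)/κ = (1 − 0.79318)/1.2128 = 0.17053
z = sin θ / κ = 0.60899/1.2128 = 0.50214
x = ρ cos φ = 0.17053 × cos(317.64°) = 0.12601
y = ρ sin φ = 0.17053 × sin(317.64°) = -0.11490

0.126 -0.115 0.502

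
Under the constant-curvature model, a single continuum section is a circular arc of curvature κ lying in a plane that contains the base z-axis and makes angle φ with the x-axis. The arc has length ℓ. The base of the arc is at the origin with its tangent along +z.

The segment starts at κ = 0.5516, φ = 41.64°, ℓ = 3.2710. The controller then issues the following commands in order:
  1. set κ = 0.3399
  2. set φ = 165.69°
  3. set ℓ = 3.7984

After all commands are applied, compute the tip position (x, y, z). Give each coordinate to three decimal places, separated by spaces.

-2.064 0.526 2.828

initial: κ=0.5516, φ=41.64°, ℓ=3.2710
cmd 1: set κ=0.3399 → (κ,φ,ℓ)=(0.3399,41.64°,3.2710) → tip=(1.2246,1.0888,2.6376)
cmd 2: set φ=165.69° → (κ,φ,ℓ)=(0.3399,165.69°,3.2710) → tip=(-1.5878,0.4050,2.6376)
cmd 3: set ℓ=3.7984 → (κ,φ,ℓ)=(0.3399,165.69°,3.7984) → tip=(-2.0637,0.5264,2.8277)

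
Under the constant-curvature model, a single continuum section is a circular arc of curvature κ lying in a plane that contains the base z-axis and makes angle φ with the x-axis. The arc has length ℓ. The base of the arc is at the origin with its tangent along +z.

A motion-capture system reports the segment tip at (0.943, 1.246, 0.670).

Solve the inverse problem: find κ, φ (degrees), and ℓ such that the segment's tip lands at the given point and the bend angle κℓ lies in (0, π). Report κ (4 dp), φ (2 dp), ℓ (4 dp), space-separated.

1.0811 52.88 2.1565

ρ = √(x²+y²) = √(0.943² + 1.246²) = 1.56261
φ = atan2(y, x) mod 360° = atan2(1.246, 0.943) = 52.8808°
|p|² = ρ² + z² = 1.56261² + 0.670² = 2.89066
κ = 2ρ / |p|² = 2×1.56261 / 2.89066 = 1.08115
θ = 2·atan2(ρ, z) = 2·atan2(1.56261, 0.670) = 2.33148 rad
ℓ = θ/κ = 2.33148/1.08115 = 2.15649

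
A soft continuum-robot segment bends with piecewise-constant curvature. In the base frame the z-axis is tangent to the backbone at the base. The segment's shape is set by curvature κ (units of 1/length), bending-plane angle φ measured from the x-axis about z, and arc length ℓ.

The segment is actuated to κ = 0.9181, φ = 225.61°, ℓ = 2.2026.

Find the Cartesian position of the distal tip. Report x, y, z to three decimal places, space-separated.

θ = κ·ℓ = 0.9181 × 2.2026 = 2.02221 rad
ρ = (1 − cos θ)/κ = (1 − -0.43624)/0.9181 = 1.56436
z = sin θ / κ = 0.89983/0.9181 = 0.98010
x = ρ cos φ = 1.56436 × cos(225.61°) = -1.09433
y = ρ sin φ = 1.56436 × sin(225.61°) = -1.11788

-1.094 -1.118 0.980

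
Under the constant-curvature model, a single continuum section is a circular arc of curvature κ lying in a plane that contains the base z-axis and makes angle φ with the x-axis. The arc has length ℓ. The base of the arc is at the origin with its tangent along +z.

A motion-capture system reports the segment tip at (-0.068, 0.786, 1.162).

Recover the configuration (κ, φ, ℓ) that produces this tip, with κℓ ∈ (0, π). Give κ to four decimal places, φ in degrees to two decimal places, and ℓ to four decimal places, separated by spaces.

ρ = √(x²+y²) = √(-0.068² + 0.786²) = 0.78894
φ = atan2(y, x) mod 360° = atan2(0.786, -0.068) = 94.9446°
|p|² = ρ² + z² = 0.78894² + 1.162² = 1.97266
κ = 2ρ / |p|² = 2×0.78894 / 1.97266 = 0.79987
θ = 2·atan2(ρ, z) = 2·atan2(0.78894, 1.162) = 1.19291 rad
ℓ = θ/κ = 1.19291/0.79987 = 1.49138

0.7999 94.94 1.4914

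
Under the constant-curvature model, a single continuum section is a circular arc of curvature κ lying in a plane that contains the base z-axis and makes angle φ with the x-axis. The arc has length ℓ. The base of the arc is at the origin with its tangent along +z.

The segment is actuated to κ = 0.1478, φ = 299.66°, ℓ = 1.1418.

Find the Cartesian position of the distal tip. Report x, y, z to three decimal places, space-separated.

0.048 -0.084 1.136

θ = κ·ℓ = 0.1478 × 1.1418 = 0.16876 rad
ρ = (1 − cos θ)/κ = (1 − 0.98579)/0.1478 = 0.09612
z = sin θ / κ = 0.16796/0.1478 = 1.13639
x = ρ cos φ = 0.09612 × cos(299.66°) = 0.04756
y = ρ sin φ = 0.09612 × sin(299.66°) = -0.08352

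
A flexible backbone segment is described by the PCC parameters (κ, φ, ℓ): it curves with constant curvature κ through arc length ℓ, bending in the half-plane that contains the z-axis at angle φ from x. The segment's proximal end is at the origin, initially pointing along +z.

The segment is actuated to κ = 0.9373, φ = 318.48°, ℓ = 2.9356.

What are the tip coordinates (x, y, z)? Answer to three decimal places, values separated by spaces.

θ = κ·ℓ = 0.9373 × 2.9356 = 2.75154 rad
ρ = (1 − cos θ)/κ = (1 − -0.92489)/0.9373 = 2.05365
z = sin θ / κ = 0.38024/0.9373 = 0.40567
x = ρ cos φ = 2.05365 × cos(318.48°) = 1.53762
y = ρ sin φ = 2.05365 × sin(318.48°) = -1.36133

1.538 -1.361 0.406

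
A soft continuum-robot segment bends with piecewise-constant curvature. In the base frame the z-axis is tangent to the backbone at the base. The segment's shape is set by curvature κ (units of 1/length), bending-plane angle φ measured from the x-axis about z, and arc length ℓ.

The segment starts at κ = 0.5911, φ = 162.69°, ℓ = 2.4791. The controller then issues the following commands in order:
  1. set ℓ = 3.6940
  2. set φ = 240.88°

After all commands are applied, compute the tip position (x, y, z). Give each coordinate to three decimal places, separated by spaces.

-1.297 -2.328 1.384

initial: κ=0.5911, φ=162.69°, ℓ=2.4791
cmd 1: set ℓ=3.6940 → (κ,φ,ℓ)=(0.5911,162.69°,3.6940) → tip=(-2.5440,0.7929,1.3840)
cmd 2: set φ=240.88° → (κ,φ,ℓ)=(0.5911,240.88°,3.6940) → tip=(-1.2967,-2.3279,1.3840)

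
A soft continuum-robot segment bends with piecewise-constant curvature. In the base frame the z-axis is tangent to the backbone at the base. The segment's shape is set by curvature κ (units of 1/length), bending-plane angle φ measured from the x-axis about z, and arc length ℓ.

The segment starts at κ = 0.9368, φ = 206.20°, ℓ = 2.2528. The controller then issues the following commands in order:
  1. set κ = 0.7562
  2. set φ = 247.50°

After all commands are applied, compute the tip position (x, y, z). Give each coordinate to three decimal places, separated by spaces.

initial: κ=0.9368, φ=206.20°, ℓ=2.2528
cmd 1: set κ=0.7562 → (κ,φ,ℓ)=(0.7562,206.20°,2.2528) → tip=(-1.3436,-0.6611,1.3108)
cmd 2: set φ=247.50° → (κ,φ,ℓ)=(0.7562,247.50°,2.2528) → tip=(-0.5731,-1.3835,1.3108)

-0.573 -1.383 1.311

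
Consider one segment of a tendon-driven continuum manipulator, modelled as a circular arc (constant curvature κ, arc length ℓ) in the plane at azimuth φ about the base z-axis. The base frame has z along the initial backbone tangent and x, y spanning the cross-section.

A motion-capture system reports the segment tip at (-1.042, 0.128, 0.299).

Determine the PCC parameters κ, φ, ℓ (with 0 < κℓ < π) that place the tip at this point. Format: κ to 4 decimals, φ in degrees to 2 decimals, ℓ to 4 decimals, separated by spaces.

1.7621 173.00 1.4679

ρ = √(x²+y²) = √(-1.042² + 0.128²) = 1.04983
φ = atan2(y, x) mod 360° = atan2(0.128, -1.042) = 172.9968°
|p|² = ρ² + z² = 1.04983² + 0.299² = 1.19155
κ = 2ρ / |p|² = 2×1.04983 / 1.19155 = 1.76213
θ = 2·atan2(ρ, z) = 2·atan2(1.04983, 0.299) = 2.58667 rad
ℓ = θ/κ = 2.58667/1.76213 = 1.46792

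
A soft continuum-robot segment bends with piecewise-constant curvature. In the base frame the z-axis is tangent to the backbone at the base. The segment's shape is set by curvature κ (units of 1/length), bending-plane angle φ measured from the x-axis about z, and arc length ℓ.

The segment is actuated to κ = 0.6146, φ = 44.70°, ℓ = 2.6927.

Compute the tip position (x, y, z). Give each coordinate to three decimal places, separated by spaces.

1.254 1.241 1.621

θ = κ·ℓ = 0.6146 × 2.6927 = 1.65493 rad
ρ = (1 − cos θ)/κ = (1 − -0.08404)/0.6146 = 1.76381
z = sin θ / κ = 0.99646/0.6146 = 1.62132
x = ρ cos φ = 1.76381 × cos(44.70°) = 1.25372
y = ρ sin φ = 1.76381 × sin(44.70°) = 1.24065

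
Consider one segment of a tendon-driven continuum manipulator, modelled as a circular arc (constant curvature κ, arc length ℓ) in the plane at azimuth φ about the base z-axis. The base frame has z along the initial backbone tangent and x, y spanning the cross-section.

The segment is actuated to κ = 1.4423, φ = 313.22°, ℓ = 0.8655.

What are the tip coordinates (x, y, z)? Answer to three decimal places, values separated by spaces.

0.324 -0.345 0.658

θ = κ·ℓ = 1.4423 × 0.8655 = 1.24831 rad
ρ = (1 − cos θ)/κ = (1 − 0.31693)/1.4423 = 0.47360
z = sin θ / κ = 0.94845/1.4423 = 0.65760
x = ρ cos φ = 0.47360 × cos(313.22°) = 0.32432
y = ρ sin φ = 0.47360 × sin(313.22°) = -0.34513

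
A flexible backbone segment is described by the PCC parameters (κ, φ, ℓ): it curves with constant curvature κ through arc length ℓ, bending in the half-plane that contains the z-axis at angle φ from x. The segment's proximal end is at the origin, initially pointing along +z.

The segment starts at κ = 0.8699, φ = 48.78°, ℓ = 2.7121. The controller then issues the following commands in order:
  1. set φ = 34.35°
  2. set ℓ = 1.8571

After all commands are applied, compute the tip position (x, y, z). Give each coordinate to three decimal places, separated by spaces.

initial: κ=0.8699, φ=48.78°, ℓ=2.7121
cmd 1: set φ=34.35° → (κ,φ,ℓ)=(0.8699,34.35°,2.7121) → tip=(1.6222,1.1087,0.8104)
cmd 2: set ℓ=1.8571 → (κ,φ,ℓ)=(0.8699,34.35°,1.8571) → tip=(0.9915,0.6776,1.1484)

0.991 0.678 1.148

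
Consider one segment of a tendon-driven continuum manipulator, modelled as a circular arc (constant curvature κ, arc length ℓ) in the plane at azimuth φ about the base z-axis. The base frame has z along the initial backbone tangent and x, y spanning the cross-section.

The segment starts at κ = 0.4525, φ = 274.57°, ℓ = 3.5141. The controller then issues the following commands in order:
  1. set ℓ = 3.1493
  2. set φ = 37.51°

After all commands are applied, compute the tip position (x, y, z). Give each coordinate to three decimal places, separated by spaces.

1.498 1.150 2.187

initial: κ=0.4525, φ=274.57°, ℓ=3.5141
cmd 1: set ℓ=3.1493 → (κ,φ,ℓ)=(0.4525,274.57°,3.1493) → tip=(0.1505,-1.8830,2.1865)
cmd 2: set φ=37.51° → (κ,φ,ℓ)=(0.4525,37.51°,3.1493) → tip=(1.4985,1.1502,2.1865)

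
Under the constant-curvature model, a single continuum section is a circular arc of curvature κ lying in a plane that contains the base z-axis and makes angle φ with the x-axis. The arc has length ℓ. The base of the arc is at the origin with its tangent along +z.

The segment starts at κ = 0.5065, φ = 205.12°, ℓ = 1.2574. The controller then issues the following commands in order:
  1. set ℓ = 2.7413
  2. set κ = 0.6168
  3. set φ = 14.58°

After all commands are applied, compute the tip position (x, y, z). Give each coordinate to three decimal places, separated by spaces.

1.757 0.457 1.610

initial: κ=0.5065, φ=205.12°, ℓ=1.2574
cmd 1: set ℓ=2.7413 → (κ,φ,ℓ)=(0.5065,205.12°,2.7413) → tip=(-1.4635,-0.6862,1.9416)
cmd 2: set κ=0.6168 → (κ,φ,ℓ)=(0.6168,205.12°,2.7413) → tip=(-1.6437,-0.7707,1.6096)
cmd 3: set φ=14.58° → (κ,φ,ℓ)=(0.6168,14.58°,2.7413) → tip=(1.7570,0.4570,1.6096)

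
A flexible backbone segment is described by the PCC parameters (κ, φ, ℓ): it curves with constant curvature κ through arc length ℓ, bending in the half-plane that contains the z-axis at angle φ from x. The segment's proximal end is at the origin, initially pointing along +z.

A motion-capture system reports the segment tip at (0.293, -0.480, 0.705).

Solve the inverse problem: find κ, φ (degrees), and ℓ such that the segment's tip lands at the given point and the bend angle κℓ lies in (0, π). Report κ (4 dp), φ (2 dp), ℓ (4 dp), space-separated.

1.3830 301.40 0.9737

ρ = √(x²+y²) = √(0.293² + -0.480²) = 0.56236
φ = atan2(y, x) mod 360° = atan2(-0.480, 0.293) = 301.4006°
|p|² = ρ² + z² = 0.56236² + 0.705² = 0.81327
κ = 2ρ / |p|² = 2×0.56236 / 0.81327 = 1.38295
θ = 2·atan2(ρ, z) = 2·atan2(0.56236, 0.705) = 1.34664 rad
ℓ = θ/κ = 1.34664/1.38295 = 0.97374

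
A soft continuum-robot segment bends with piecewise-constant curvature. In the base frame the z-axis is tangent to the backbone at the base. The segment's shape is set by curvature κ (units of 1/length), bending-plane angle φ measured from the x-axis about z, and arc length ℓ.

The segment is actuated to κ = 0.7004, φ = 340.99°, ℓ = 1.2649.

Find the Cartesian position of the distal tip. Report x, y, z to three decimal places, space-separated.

θ = κ·ℓ = 0.7004 × 1.2649 = 0.88594 rad
ρ = (1 − cos θ)/κ = (1 − 0.63256)/0.7004 = 0.52461
z = sin θ / κ = 0.77451/0.7004 = 1.10581
x = ρ cos φ = 0.52461 × cos(340.99°) = 0.49600
y = ρ sin φ = 0.52461 × sin(340.99°) = -0.17088

0.496 -0.171 1.106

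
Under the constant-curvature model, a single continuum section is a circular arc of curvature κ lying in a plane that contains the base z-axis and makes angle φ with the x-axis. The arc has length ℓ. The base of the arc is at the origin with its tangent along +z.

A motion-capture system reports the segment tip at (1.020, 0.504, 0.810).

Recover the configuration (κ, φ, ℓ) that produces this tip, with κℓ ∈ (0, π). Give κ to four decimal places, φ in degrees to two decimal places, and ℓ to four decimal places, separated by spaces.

ρ = √(x²+y²) = √(1.020² + 0.504²) = 1.13772
φ = atan2(y, x) mod 360° = atan2(0.504, 1.020) = 26.2948°
|p|² = ρ² + z² = 1.13772² + 0.810² = 1.95052
κ = 2ρ / |p|² = 2×1.13772 / 1.95052 = 1.16659
θ = 2·atan2(ρ, z) = 2·atan2(1.13772, 0.810) = 1.90419 rad
ℓ = θ/κ = 1.90419/1.16659 = 1.63228

1.1666 26.29 1.6323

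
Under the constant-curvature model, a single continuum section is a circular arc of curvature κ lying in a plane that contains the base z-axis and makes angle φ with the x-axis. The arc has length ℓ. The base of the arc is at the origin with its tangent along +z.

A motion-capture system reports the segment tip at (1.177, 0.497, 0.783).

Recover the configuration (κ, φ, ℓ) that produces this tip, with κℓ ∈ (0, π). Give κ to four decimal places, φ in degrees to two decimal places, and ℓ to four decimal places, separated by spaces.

1.1380 22.89 1.7944

ρ = √(x²+y²) = √(1.177² + 0.497²) = 1.27763
φ = atan2(y, x) mod 360° = atan2(0.497, 1.177) = 22.8924°
|p|² = ρ² + z² = 1.27763² + 0.783² = 2.24543
κ = 2ρ / |p|² = 2×1.27763 / 2.24543 = 1.13798
θ = 2·atan2(ρ, z) = 2·atan2(1.27763, 0.783) = 2.04196 rad
ℓ = θ/κ = 2.04196/1.13798 = 1.79437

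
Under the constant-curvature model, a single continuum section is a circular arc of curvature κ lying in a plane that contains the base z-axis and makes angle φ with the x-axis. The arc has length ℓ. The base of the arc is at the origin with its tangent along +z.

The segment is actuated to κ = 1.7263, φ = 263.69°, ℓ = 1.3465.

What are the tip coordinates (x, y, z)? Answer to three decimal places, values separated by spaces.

θ = κ·ℓ = 1.7263 × 1.3465 = 2.32446 rad
ρ = (1 − cos θ)/κ = (1 − -0.68432)/1.7263 = 0.97568
z = sin θ / κ = 0.72918/1.7263 = 0.42240
x = ρ cos φ = 0.97568 × cos(263.69°) = -0.10723
y = ρ sin φ = 0.97568 × sin(263.69°) = -0.96977

-0.107 -0.970 0.422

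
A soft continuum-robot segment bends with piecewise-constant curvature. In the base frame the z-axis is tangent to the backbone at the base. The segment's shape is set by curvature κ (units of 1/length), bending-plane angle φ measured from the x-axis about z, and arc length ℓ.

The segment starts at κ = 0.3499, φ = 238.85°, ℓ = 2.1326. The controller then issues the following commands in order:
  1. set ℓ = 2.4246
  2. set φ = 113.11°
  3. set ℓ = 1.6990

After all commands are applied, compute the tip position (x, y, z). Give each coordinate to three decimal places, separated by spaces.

-0.192 0.451 1.601

initial: κ=0.3499, φ=238.85°, ℓ=2.1326
cmd 1: set ℓ=2.4246 → (κ,φ,ℓ)=(0.3499,238.85°,2.4246) → tip=(-0.5009,-0.8286,2.1440)
cmd 2: set φ=113.11° → (κ,φ,ℓ)=(0.3499,113.11°,2.4246) → tip=(-0.3800,0.8906,2.1440)
cmd 3: set ℓ=1.6990 → (κ,φ,ℓ)=(0.3499,113.11°,1.6990) → tip=(-0.1924,0.4510,1.6007)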